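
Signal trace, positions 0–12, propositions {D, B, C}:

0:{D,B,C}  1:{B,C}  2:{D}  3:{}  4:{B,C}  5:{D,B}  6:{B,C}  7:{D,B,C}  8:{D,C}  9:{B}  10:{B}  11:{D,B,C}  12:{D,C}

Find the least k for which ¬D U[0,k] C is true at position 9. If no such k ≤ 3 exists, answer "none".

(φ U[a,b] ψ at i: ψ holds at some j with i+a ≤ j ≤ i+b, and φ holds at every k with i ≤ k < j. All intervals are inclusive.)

Need earliest j ≥ 9 with C, and ¬D at every k in [9,j-1].
  j=9: rhs fails.
  j=10: rhs fails.
  j=11: rhs holds; lhs holds on [9,10]. k = 2.

2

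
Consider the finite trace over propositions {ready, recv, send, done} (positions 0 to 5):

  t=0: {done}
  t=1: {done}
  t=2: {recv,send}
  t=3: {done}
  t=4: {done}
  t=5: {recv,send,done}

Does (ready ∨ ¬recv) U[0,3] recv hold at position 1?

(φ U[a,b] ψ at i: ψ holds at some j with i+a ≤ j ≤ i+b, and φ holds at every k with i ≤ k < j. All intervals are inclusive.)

Yes

Need some j in [1,4] with recv, and (ready ∨ ¬recv) at every k in [1,j-1].
  j=1: recv false.
  j=2: recv holds; (ready ∨ ¬recv) holds at every k in [1,1] → satisfied.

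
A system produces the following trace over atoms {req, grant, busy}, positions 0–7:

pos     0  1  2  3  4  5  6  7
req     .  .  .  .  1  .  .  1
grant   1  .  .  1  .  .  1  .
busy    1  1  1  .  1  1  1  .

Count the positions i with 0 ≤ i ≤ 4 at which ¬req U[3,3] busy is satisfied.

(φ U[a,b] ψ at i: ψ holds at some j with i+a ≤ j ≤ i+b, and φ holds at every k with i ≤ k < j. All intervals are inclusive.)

1

Evaluate at each i in [0,4]:
  i=0: ✗ (no rhs in [3,3])
  i=1: ✓ (rhs at j=4; lhs holds on [1,3])
  i=2: ✗ (lhs fails at k=4 before rhs at j=5)
  i=3: ✗ (lhs fails at k=4 before rhs at j=6)
  i=4: ✗ (no rhs in [7,7])
Positions where it holds: {1} → 1.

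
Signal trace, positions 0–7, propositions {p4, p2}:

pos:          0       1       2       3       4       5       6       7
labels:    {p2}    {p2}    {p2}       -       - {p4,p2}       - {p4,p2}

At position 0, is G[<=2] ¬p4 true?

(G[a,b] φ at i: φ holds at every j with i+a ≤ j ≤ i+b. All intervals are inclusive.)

Yes

Check ¬p4 at every j in [0,2]:
  j=0: true
  j=1: true
  j=2: true
All positions satisfy it → formula holds.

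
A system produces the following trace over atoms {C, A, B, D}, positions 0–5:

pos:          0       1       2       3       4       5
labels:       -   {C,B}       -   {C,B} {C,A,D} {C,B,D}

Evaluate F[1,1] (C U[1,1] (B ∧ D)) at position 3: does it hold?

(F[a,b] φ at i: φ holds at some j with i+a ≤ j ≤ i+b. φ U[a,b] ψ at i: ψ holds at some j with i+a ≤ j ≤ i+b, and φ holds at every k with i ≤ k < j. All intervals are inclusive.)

Check (C U[1,1] (B ∧ D)) at each j in [4,4]:
  j=4: holds
Found at j=4 → formula holds.

Holds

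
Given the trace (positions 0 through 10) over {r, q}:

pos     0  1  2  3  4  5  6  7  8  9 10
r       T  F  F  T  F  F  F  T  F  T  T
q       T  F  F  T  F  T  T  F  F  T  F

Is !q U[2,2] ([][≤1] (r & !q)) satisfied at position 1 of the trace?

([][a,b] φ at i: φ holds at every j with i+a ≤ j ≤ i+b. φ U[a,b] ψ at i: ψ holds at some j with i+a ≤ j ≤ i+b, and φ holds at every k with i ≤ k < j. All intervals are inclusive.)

Need some j in [3,3] with [][≤1] (r & !q), and !q at every k in [1,j-1].
  j=3: [][≤1] (r & !q) — fails at 3.
No j in the window works → until fails.

False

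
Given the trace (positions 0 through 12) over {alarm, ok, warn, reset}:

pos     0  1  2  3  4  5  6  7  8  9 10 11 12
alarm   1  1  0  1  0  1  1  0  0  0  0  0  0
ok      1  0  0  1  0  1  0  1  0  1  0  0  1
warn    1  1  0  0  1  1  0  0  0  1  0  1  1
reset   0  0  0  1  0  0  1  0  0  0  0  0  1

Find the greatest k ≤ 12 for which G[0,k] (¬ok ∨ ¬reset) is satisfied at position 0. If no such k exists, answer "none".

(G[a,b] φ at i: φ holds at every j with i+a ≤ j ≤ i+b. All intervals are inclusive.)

2

(¬ok ∨ ¬reset) must hold from j=0 onward; find where it first fails.
  j=0: holds
  j=1: holds
  j=2: holds
  j=3: fails
Holds on [0,2], so largest k = 2.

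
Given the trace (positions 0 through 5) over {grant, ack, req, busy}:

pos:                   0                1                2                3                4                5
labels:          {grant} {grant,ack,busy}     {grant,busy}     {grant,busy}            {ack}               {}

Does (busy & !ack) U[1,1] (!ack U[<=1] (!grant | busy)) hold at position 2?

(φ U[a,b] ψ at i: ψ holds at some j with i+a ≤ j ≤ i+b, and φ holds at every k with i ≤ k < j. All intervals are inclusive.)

Need some j in [3,3] with (!ack U[<=1] (!grant | busy)), and (busy & !ack) at every k in [2,j-1].
  j=3: (!ack U[<=1] (!grant | busy)) holds; (busy & !ack) holds at every k in [2,2] → satisfied.

True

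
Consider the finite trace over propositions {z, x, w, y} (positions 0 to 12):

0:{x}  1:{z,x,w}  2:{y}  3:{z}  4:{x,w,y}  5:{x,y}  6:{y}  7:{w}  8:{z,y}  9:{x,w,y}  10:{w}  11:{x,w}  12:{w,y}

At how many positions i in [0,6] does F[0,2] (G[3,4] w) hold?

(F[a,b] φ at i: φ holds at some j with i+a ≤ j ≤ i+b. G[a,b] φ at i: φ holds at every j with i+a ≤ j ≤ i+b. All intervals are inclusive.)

Evaluate at each i in [0,6]:
  i=0: ✗ (none in [0,2])
  i=1: ✗ (none in [1,3])
  i=2: ✗ (none in [2,4])
  i=3: ✗ (none in [3,5])
  i=4: ✓ (witness j=6)
  i=5: ✓ (witness j=6)
  i=6: ✓ (witness j=6)
Positions where it holds: {4, 5, 6} → 3.

3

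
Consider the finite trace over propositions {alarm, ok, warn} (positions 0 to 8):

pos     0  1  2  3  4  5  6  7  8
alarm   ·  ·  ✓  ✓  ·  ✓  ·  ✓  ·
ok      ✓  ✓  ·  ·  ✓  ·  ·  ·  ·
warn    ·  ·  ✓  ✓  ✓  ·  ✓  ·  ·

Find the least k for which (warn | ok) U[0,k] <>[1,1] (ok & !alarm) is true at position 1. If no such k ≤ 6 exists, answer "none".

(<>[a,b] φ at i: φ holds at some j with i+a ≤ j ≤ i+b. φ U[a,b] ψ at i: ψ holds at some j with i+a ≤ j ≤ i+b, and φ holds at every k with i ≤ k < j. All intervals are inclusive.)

2

Need earliest j ≥ 1 with <>[1,1] (ok & !alarm), and (warn | ok) at every k in [1,j-1].
  j=1: rhs fails.
  j=2: rhs fails.
  j=3: rhs holds; lhs holds on [1,2]. k = 2.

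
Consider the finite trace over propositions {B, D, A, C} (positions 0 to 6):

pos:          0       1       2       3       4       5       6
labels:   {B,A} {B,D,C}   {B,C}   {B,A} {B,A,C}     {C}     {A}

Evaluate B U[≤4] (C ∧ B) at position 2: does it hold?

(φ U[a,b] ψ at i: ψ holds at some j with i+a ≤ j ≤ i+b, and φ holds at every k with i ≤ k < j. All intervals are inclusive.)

True

Need some j in [2,6] with (C ∧ B), and B at every k in [2,j-1].
  j=2: (C ∧ B) holds; no prefix to check → satisfied.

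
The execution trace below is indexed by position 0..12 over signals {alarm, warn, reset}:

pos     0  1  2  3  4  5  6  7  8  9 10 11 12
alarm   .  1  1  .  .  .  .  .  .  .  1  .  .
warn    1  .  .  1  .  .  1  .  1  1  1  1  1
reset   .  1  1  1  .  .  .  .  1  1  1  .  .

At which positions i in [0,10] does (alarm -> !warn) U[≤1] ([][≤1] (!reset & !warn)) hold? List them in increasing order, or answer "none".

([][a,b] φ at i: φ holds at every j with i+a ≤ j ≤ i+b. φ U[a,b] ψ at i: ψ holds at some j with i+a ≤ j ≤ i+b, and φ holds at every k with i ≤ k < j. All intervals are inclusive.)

Evaluate at each i in [0,10]:
  i=0: ✗ (no rhs in [0,1])
  i=1: ✗ (no rhs in [1,2])
  i=2: ✗ (no rhs in [2,3])
  i=3: ✓ (rhs at j=4; lhs holds on [3,3])
  i=4: ✓ (rhs at j=4)
  i=5: ✗ (no rhs in [5,6])
  i=6: ✗ (no rhs in [6,7])
  i=7: ✗ (no rhs in [7,8])
  i=8: ✗ (no rhs in [8,9])
  i=9: ✗ (no rhs in [9,10])
  i=10: ✗ (no rhs in [10,11])

3, 4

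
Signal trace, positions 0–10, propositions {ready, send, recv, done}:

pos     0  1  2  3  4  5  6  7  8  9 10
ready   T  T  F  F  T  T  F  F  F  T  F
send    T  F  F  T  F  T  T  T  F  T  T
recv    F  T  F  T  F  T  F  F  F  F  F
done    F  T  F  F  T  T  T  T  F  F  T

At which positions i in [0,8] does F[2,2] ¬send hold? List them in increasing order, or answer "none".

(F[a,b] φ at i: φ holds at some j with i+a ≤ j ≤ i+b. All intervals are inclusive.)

Evaluate at each i in [0,8]:
  i=0: ✓ (witness j=2)
  i=1: ✗ (none in [3,3])
  i=2: ✓ (witness j=4)
  i=3: ✗ (none in [5,5])
  i=4: ✗ (none in [6,6])
  i=5: ✗ (none in [7,7])
  i=6: ✓ (witness j=8)
  i=7: ✗ (none in [9,9])
  i=8: ✗ (none in [10,10])

0, 2, 6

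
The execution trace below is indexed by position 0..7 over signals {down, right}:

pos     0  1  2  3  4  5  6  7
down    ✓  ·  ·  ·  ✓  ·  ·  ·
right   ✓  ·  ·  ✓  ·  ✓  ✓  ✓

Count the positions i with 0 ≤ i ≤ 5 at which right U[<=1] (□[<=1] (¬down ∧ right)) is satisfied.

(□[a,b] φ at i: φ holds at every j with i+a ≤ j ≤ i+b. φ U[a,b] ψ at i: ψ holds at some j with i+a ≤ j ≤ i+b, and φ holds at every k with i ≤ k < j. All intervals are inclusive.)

Evaluate at each i in [0,5]:
  i=0: ✗ (no rhs in [0,1])
  i=1: ✗ (no rhs in [1,2])
  i=2: ✗ (no rhs in [2,3])
  i=3: ✗ (no rhs in [3,4])
  i=4: ✗ (lhs fails at k=4 before rhs at j=5)
  i=5: ✓ (rhs at j=5)
Positions where it holds: {5} → 1.

1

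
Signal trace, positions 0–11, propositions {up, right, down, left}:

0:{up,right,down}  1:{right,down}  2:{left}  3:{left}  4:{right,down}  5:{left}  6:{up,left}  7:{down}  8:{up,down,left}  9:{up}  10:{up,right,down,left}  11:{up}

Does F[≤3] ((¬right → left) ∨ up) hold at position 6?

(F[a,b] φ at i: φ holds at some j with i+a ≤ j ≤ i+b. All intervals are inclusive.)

Check ((¬right → left) ∨ up) at each j in [6,9]:
  j=6: true
  j=7: false
  j=8: true
  j=9: true
Found at j=6 → formula holds.

Holds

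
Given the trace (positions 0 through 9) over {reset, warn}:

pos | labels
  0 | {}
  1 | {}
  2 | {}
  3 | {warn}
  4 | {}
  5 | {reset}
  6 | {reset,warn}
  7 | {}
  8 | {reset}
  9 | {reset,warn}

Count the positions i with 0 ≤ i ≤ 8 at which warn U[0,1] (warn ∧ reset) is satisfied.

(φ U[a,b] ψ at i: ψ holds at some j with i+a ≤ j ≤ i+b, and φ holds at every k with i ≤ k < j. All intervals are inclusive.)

1

Evaluate at each i in [0,8]:
  i=0: ✗ (no rhs in [0,1])
  i=1: ✗ (no rhs in [1,2])
  i=2: ✗ (no rhs in [2,3])
  i=3: ✗ (no rhs in [3,4])
  i=4: ✗ (no rhs in [4,5])
  i=5: ✗ (lhs fails at k=5 before rhs at j=6)
  i=6: ✓ (rhs at j=6)
  i=7: ✗ (no rhs in [7,8])
  i=8: ✗ (lhs fails at k=8 before rhs at j=9)
Positions where it holds: {6} → 1.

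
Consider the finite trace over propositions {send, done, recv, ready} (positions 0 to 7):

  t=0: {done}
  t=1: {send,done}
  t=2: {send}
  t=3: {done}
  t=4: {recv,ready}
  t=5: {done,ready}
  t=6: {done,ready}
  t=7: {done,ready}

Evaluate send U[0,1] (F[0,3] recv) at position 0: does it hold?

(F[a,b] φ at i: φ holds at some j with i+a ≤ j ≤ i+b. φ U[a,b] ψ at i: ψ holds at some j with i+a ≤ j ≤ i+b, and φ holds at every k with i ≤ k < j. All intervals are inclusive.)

Need some j in [0,1] with F[0,3] recv, and send at every k in [0,j-1].
  j=0: F[0,3] recv — fails (none in [0,3]).
  j=1: F[0,3] recv holds, but send fails at k=0 → not this j.
No j in the window works → until fails.

False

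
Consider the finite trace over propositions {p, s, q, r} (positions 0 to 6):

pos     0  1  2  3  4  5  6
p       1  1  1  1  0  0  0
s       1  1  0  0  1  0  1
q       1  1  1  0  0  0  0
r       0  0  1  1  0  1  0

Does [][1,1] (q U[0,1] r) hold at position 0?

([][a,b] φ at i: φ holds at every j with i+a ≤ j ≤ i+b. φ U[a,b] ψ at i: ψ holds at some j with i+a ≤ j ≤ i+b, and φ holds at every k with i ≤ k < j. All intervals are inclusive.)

Yes

Check (q U[0,1] r) at every j in [1,1]:
  j=1: holds
All positions satisfy it → formula holds.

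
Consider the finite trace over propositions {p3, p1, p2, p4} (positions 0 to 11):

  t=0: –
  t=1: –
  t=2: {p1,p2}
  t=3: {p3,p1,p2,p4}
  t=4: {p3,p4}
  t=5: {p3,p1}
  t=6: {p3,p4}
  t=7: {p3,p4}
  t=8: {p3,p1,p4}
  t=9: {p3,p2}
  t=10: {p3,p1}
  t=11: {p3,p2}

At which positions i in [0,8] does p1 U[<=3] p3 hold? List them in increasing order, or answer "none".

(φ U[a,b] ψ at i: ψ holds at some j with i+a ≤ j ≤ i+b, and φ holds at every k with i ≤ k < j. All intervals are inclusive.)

Evaluate at each i in [0,8]:
  i=0: ✗ (lhs fails at k=0 before rhs at j=3)
  i=1: ✗ (lhs fails at k=1 before rhs at j=3)
  i=2: ✓ (rhs at j=3; lhs holds on [2,2])
  i=3: ✓ (rhs at j=3)
  i=4: ✓ (rhs at j=4)
  i=5: ✓ (rhs at j=5)
  i=6: ✓ (rhs at j=6)
  i=7: ✓ (rhs at j=7)
  i=8: ✓ (rhs at j=8)

2, 3, 4, 5, 6, 7, 8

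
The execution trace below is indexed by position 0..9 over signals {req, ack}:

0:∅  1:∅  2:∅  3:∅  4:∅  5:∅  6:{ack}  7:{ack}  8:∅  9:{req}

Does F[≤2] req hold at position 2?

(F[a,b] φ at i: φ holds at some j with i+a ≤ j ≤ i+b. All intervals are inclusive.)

Does not hold

Check req at each j in [2,4]:
  j=2: false
  j=3: false
  j=4: false
No position in the window satisfies it → formula fails.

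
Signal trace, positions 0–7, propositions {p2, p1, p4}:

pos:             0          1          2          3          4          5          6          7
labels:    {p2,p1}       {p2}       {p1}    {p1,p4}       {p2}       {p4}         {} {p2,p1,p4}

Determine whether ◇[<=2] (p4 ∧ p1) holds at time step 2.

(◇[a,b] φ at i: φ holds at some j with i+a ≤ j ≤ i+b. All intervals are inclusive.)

Check (p4 ∧ p1) at each j in [2,4]:
  j=2: false
  j=3: true
  j=4: false
Found at j=3 → formula holds.

Yes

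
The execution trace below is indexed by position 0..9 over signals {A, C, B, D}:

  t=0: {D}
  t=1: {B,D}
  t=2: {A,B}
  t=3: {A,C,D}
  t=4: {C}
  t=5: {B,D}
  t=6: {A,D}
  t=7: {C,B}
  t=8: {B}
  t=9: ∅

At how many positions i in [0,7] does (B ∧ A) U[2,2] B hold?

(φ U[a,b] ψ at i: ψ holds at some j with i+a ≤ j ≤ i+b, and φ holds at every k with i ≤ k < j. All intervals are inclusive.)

0

Evaluate at each i in [0,7]:
  i=0: ✗ (lhs fails at k=0 before rhs at j=2)
  i=1: ✗ (no rhs in [3,3])
  i=2: ✗ (no rhs in [4,4])
  i=3: ✗ (lhs fails at k=3 before rhs at j=5)
  i=4: ✗ (no rhs in [6,6])
  i=5: ✗ (lhs fails at k=5 before rhs at j=7)
  i=6: ✗ (lhs fails at k=6 before rhs at j=8)
  i=7: ✗ (no rhs in [9,9])
Positions where it holds: {} → 0.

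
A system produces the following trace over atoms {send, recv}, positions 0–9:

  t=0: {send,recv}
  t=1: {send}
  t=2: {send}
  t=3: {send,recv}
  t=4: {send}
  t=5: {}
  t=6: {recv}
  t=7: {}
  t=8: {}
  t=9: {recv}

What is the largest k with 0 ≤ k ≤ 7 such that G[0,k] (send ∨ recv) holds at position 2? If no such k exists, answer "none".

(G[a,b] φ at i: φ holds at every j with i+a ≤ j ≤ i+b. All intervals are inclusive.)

(send ∨ recv) must hold from j=2 onward; find where it first fails.
  j=2: holds
  j=3: holds
  j=4: holds
  j=5: fails
Holds on [2,4], so largest k = 2.

2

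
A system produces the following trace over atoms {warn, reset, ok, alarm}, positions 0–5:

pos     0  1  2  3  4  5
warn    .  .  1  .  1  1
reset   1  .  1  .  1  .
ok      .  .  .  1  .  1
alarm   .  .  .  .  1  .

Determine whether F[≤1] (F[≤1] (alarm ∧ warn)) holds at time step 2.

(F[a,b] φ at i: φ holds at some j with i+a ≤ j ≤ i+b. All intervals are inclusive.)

Holds

Check F[≤1] (alarm ∧ warn) at each j in [2,3]:
  j=2: fails (none in [2,3])
  j=3: holds (witness at 4)
Found at j=3 → formula holds.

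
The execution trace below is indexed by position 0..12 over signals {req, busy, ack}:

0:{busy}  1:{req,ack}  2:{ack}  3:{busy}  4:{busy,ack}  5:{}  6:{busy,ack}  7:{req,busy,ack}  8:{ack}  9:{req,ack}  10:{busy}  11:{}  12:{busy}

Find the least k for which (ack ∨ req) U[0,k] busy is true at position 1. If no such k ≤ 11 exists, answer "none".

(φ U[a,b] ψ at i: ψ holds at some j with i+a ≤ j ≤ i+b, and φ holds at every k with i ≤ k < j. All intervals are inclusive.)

2

Need earliest j ≥ 1 with busy, and (ack ∨ req) at every k in [1,j-1].
  j=1: rhs fails.
  j=2: rhs fails.
  j=3: rhs holds; lhs holds on [1,2]. k = 2.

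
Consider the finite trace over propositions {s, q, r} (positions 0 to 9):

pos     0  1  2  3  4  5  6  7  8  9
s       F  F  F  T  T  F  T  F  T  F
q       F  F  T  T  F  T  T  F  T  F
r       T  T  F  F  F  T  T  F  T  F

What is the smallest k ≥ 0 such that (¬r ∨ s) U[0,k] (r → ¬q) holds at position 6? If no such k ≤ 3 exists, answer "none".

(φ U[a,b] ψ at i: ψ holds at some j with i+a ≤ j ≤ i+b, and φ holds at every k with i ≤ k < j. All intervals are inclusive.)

1

Need earliest j ≥ 6 with (r → ¬q), and (¬r ∨ s) at every k in [6,j-1].
  j=6: rhs fails.
  j=7: rhs holds; lhs holds on [6,6]. k = 1.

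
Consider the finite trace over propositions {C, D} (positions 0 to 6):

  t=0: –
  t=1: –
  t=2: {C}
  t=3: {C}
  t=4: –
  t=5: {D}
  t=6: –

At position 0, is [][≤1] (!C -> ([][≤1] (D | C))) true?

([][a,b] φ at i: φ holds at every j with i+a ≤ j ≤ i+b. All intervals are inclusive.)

Check (!C -> ([][≤1] (D | C))) at every j in [0,1]:
  j=0: antecedent true; consequent fails at 0 → ✗
  j=1: antecedent true; consequent fails at 1 → ✗
Fails at j=0 → formula fails.

No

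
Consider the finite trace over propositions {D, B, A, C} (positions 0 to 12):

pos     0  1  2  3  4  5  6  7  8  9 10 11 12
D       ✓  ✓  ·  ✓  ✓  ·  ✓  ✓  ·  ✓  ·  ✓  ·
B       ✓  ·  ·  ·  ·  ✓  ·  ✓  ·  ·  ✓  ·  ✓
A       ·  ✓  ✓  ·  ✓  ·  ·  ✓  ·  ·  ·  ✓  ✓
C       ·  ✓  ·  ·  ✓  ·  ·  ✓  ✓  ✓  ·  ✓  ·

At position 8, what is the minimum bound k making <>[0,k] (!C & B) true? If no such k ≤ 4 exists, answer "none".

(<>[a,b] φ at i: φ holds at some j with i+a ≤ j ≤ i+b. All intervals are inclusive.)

2

Scan j = 8,9,… for (!C & B):
  j=8: fails
  j=9: fails
  j=10: holds
First hit at j=10, so smallest k = 10-8 = 2.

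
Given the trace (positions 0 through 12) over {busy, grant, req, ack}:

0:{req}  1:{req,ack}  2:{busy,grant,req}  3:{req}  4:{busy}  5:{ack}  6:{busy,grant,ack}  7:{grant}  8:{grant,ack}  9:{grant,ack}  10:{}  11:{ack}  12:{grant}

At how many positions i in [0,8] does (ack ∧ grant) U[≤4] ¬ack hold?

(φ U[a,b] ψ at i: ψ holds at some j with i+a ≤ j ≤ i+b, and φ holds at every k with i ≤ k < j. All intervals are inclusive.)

Evaluate at each i in [0,8]:
  i=0: ✓ (rhs at j=0)
  i=1: ✗ (lhs fails at k=1 before rhs at j=2)
  i=2: ✓ (rhs at j=2)
  i=3: ✓ (rhs at j=3)
  i=4: ✓ (rhs at j=4)
  i=5: ✗ (lhs fails at k=5 before rhs at j=7)
  i=6: ✓ (rhs at j=7; lhs holds on [6,6])
  i=7: ✓ (rhs at j=7)
  i=8: ✓ (rhs at j=10; lhs holds on [8,9])
Positions where it holds: {0, 2, 3, 4, 6, 7, 8} → 7.

7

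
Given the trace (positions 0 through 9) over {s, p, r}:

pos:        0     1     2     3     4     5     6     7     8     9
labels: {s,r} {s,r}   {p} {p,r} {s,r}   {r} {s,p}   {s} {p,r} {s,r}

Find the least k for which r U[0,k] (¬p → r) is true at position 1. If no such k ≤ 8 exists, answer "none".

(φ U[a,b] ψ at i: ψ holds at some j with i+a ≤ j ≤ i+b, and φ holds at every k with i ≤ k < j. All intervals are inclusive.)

Need earliest j ≥ 1 with (¬p → r), and r at every k in [1,j-1].
  j=1: rhs holds (empty prefix). k = 0.

0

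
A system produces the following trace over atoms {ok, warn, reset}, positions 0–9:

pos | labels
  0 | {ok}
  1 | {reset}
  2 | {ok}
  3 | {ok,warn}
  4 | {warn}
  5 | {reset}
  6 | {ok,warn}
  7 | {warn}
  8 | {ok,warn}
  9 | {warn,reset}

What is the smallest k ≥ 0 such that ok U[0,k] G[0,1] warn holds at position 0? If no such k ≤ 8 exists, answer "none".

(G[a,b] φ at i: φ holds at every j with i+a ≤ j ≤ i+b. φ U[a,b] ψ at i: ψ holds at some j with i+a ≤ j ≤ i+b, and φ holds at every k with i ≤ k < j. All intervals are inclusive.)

Need earliest j ≥ 0 with G[0,1] warn, and ok at every k in [0,j-1].
  j=0: rhs fails.
  j=1: rhs fails.
  j=2: rhs fails.
  j=3: rhs holds but lhs fails at k=1.
  j=4: rhs fails.
  j=5: rhs fails.
  j=6: rhs holds but lhs fails at k=1.
  j=7: rhs holds but lhs fails at k=1.
  j=8: rhs holds but lhs fails at k=1.
No witness within the range → none.

none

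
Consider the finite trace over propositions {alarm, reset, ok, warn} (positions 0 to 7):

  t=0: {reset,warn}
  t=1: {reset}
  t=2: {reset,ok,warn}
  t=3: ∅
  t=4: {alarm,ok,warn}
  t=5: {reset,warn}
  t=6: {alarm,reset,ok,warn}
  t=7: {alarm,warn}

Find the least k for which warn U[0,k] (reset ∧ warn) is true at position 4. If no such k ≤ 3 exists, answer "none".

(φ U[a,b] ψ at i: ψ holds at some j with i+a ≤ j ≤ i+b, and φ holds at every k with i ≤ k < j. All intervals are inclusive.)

Need earliest j ≥ 4 with (reset ∧ warn), and warn at every k in [4,j-1].
  j=4: rhs fails.
  j=5: rhs holds; lhs holds on [4,4]. k = 1.

1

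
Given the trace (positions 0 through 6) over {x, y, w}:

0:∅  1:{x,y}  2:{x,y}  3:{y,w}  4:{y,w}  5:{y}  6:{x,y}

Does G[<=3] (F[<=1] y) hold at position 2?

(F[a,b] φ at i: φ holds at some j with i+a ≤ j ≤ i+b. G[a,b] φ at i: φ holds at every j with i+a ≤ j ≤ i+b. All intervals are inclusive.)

Check F[<=1] y at every j in [2,5]:
  j=2: holds (witness at 2)
  j=3: holds (witness at 3)
  j=4: holds (witness at 4)
  j=5: holds (witness at 5)
All positions satisfy it → formula holds.

Holds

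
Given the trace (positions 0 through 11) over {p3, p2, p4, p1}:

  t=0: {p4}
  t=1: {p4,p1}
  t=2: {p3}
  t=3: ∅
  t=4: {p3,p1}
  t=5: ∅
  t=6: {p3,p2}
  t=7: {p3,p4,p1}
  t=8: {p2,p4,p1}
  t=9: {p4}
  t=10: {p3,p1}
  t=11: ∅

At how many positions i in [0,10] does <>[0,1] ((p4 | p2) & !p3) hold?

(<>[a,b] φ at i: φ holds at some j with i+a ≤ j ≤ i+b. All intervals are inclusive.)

Evaluate at each i in [0,10]:
  i=0: ✓ (witness j=0)
  i=1: ✓ (witness j=1)
  i=2: ✗ (none in [2,3])
  i=3: ✗ (none in [3,4])
  i=4: ✗ (none in [4,5])
  i=5: ✗ (none in [5,6])
  i=6: ✗ (none in [6,7])
  i=7: ✓ (witness j=8)
  i=8: ✓ (witness j=8)
  i=9: ✓ (witness j=9)
  i=10: ✗ (none in [10,11])
Positions where it holds: {0, 1, 7, 8, 9} → 5.

5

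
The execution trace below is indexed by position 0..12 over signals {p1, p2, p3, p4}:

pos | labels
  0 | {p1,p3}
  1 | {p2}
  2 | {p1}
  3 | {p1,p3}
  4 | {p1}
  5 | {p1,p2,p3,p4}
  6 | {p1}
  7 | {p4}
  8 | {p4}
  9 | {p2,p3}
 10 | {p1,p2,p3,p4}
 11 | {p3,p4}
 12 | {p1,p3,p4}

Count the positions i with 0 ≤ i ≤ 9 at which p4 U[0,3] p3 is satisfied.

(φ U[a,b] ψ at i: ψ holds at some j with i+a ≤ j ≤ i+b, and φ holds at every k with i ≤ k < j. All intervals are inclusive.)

Evaluate at each i in [0,9]:
  i=0: ✓ (rhs at j=0)
  i=1: ✗ (lhs fails at k=1 before rhs at j=3)
  i=2: ✗ (lhs fails at k=2 before rhs at j=3)
  i=3: ✓ (rhs at j=3)
  i=4: ✗ (lhs fails at k=4 before rhs at j=5)
  i=5: ✓ (rhs at j=5)
  i=6: ✗ (lhs fails at k=6 before rhs at j=9)
  i=7: ✓ (rhs at j=9; lhs holds on [7,8])
  i=8: ✓ (rhs at j=9; lhs holds on [8,8])
  i=9: ✓ (rhs at j=9)
Positions where it holds: {0, 3, 5, 7, 8, 9} → 6.

6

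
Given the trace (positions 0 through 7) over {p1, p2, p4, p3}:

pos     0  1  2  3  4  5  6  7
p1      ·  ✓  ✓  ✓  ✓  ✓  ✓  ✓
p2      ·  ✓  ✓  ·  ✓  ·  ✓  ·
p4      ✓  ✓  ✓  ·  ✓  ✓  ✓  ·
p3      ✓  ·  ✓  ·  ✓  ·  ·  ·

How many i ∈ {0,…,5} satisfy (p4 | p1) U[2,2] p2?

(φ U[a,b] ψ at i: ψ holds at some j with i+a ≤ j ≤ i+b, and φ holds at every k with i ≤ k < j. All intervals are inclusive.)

3

Evaluate at each i in [0,5]:
  i=0: ✓ (rhs at j=2; lhs holds on [0,1])
  i=1: ✗ (no rhs in [3,3])
  i=2: ✓ (rhs at j=4; lhs holds on [2,3])
  i=3: ✗ (no rhs in [5,5])
  i=4: ✓ (rhs at j=6; lhs holds on [4,5])
  i=5: ✗ (no rhs in [7,7])
Positions where it holds: {0, 2, 4} → 3.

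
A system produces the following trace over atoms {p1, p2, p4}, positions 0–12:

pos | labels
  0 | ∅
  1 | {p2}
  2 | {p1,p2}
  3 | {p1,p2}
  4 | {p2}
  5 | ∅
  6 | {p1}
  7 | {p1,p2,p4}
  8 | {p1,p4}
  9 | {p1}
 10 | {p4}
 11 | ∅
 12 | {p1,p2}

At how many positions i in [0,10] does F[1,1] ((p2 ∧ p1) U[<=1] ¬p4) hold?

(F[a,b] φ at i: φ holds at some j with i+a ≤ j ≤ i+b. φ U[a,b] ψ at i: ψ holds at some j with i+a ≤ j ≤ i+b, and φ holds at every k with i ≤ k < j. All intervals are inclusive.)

8

Evaluate at each i in [0,10]:
  i=0: ✓ (witness j=1)
  i=1: ✓ (witness j=2)
  i=2: ✓ (witness j=3)
  i=3: ✓ (witness j=4)
  i=4: ✓ (witness j=5)
  i=5: ✓ (witness j=6)
  i=6: ✗ (none in [7,7])
  i=7: ✗ (none in [8,8])
  i=8: ✓ (witness j=9)
  i=9: ✗ (none in [10,10])
  i=10: ✓ (witness j=11)
Positions where it holds: {0, 1, 2, 3, 4, 5, 8, 10} → 8.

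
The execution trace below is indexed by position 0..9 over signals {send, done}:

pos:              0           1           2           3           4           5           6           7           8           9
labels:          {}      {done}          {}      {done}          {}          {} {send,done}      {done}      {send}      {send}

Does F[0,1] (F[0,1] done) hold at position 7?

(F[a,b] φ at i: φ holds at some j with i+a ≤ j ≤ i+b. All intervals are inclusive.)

Yes

Check F[0,1] done at each j in [7,8]:
  j=7: holds (witness at 7)
  j=8: fails (none in [8,9])
Found at j=7 → formula holds.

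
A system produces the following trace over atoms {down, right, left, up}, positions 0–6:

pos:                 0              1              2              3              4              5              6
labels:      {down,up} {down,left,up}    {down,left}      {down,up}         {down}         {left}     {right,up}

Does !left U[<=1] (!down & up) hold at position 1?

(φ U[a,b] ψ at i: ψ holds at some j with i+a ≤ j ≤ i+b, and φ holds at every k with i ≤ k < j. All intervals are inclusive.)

Does not hold

Need some j in [1,2] with (!down & up), and !left at every k in [1,j-1].
  j=1: (!down & up) false.
  j=2: (!down & up) false.
No j in the window works → until fails.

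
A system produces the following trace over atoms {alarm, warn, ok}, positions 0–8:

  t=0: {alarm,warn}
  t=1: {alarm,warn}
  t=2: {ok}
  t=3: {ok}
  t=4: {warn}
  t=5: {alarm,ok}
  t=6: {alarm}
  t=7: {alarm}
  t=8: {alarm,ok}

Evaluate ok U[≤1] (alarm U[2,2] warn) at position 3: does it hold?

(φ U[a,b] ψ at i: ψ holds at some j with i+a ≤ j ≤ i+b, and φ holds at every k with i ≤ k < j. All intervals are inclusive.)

Need some j in [3,4] with (alarm U[2,2] warn), and ok at every k in [3,j-1].
  j=3: (alarm U[2,2] warn) — fails.
  j=4: (alarm U[2,2] warn) — fails.
No j in the window works → until fails.

False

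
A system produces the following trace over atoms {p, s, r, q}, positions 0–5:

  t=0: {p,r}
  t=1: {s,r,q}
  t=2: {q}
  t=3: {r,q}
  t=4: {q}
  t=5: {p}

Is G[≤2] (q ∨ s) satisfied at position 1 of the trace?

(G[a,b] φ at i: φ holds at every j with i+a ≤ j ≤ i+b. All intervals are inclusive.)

Check (q ∨ s) at every j in [1,3]:
  j=1: true
  j=2: true
  j=3: true
All positions satisfy it → formula holds.

Yes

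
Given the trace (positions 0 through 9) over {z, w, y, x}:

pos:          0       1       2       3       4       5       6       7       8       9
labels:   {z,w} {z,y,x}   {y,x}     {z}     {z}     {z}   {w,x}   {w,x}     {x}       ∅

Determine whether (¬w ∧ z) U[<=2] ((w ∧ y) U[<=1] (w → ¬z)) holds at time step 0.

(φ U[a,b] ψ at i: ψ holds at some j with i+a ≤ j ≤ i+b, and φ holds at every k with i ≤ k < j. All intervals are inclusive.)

No

Need some j in [0,2] with ((w ∧ y) U[<=1] (w → ¬z)), and (¬w ∧ z) at every k in [0,j-1].
  j=0: ((w ∧ y) U[<=1] (w → ¬z)) — fails.
  j=1: ((w ∧ y) U[<=1] (w → ¬z)) holds, but (¬w ∧ z) fails at k=0 → not this j.
  j=2: ((w ∧ y) U[<=1] (w → ¬z)) holds, but (¬w ∧ z) fails at k=0 → not this j.
No j in the window works → until fails.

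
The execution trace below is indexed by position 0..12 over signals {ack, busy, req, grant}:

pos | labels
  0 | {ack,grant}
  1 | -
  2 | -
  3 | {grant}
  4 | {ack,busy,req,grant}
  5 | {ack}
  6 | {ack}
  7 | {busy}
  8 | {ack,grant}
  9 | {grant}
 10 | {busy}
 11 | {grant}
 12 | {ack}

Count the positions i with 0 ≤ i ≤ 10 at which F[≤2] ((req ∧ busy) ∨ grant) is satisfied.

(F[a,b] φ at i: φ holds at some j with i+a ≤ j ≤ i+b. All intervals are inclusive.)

10

Evaluate at each i in [0,10]:
  i=0: ✓ (witness j=0)
  i=1: ✓ (witness j=3)
  i=2: ✓ (witness j=3)
  i=3: ✓ (witness j=3)
  i=4: ✓ (witness j=4)
  i=5: ✗ (none in [5,7])
  i=6: ✓ (witness j=8)
  i=7: ✓ (witness j=8)
  i=8: ✓ (witness j=8)
  i=9: ✓ (witness j=9)
  i=10: ✓ (witness j=11)
Positions where it holds: {0, 1, 2, 3, 4, 6, 7, 8, 9, 10} → 10.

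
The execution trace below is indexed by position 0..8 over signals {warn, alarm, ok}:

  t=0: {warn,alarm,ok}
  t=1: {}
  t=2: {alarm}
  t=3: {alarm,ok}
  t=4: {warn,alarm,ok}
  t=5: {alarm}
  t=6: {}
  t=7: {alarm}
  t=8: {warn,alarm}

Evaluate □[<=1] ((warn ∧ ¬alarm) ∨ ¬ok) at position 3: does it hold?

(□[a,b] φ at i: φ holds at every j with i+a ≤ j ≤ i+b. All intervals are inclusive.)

False

Check ((warn ∧ ¬alarm) ∨ ¬ok) at every j in [3,4]:
  j=3: false
  j=4: false
Fails at j=3 → formula fails.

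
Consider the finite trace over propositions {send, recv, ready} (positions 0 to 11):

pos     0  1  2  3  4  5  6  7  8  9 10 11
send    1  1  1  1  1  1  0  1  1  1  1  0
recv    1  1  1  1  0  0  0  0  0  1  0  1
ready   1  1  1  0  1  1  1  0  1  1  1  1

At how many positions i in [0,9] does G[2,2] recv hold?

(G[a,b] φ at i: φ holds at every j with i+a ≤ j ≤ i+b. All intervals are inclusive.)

4

Evaluate at each i in [0,9]:
  i=0: ✓ (all of [2,2])
  i=1: ✓ (all of [3,3])
  i=2: ✗ (fails at j=4)
  i=3: ✗ (fails at j=5)
  i=4: ✗ (fails at j=6)
  i=5: ✗ (fails at j=7)
  i=6: ✗ (fails at j=8)
  i=7: ✓ (all of [9,9])
  i=8: ✗ (fails at j=10)
  i=9: ✓ (all of [11,11])
Positions where it holds: {0, 1, 7, 9} → 4.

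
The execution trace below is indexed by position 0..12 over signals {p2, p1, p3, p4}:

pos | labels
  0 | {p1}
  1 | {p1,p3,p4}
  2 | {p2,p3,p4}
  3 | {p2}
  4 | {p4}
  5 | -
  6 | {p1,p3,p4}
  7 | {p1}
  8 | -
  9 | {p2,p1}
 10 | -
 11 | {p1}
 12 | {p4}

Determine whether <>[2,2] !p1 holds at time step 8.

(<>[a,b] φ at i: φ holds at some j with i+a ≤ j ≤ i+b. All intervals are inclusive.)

Check !p1 at each j in [10,10]:
  j=10: true
Found at j=10 → formula holds.

Holds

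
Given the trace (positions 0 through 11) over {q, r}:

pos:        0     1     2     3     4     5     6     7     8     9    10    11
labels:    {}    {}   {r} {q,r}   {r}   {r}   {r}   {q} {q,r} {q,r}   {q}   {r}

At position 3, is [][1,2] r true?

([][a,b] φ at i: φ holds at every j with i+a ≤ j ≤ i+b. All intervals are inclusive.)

Check r at every j in [4,5]:
  j=4: true
  j=5: true
All positions satisfy it → formula holds.

Holds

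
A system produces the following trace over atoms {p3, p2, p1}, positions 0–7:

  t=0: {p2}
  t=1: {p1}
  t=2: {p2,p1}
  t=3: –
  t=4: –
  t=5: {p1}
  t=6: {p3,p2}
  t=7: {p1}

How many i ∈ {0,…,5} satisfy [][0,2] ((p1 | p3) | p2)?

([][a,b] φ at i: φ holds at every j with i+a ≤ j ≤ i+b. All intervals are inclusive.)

Evaluate at each i in [0,5]:
  i=0: ✓ (all of [0,2])
  i=1: ✗ (fails at j=3)
  i=2: ✗ (fails at j=3)
  i=3: ✗ (fails at j=3)
  i=4: ✗ (fails at j=4)
  i=5: ✓ (all of [5,7])
Positions where it holds: {0, 5} → 2.

2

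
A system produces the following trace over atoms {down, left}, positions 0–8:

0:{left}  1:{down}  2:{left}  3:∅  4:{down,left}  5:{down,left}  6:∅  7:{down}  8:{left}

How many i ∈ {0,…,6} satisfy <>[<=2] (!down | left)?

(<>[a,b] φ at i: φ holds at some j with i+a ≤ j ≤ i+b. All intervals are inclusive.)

Evaluate at each i in [0,6]:
  i=0: ✓ (witness j=0)
  i=1: ✓ (witness j=2)
  i=2: ✓ (witness j=2)
  i=3: ✓ (witness j=3)
  i=4: ✓ (witness j=4)
  i=5: ✓ (witness j=5)
  i=6: ✓ (witness j=6)
Positions where it holds: {0, 1, 2, 3, 4, 5, 6} → 7.

7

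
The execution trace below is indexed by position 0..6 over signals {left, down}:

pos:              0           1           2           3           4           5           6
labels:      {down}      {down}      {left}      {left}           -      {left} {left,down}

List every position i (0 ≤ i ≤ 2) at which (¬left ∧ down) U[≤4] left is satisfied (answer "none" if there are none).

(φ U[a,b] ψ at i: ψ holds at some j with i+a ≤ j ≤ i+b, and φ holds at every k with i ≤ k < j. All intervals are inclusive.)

Evaluate at each i in [0,2]:
  i=0: ✓ (rhs at j=2; lhs holds on [0,1])
  i=1: ✓ (rhs at j=2; lhs holds on [1,1])
  i=2: ✓ (rhs at j=2)

0, 1, 2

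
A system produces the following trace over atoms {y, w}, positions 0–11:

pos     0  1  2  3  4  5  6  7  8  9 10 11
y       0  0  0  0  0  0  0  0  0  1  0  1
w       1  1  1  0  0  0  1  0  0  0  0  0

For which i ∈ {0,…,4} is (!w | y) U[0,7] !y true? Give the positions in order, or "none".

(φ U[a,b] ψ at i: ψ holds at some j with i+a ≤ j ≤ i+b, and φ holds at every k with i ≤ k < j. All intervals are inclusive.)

0, 1, 2, 3, 4

Evaluate at each i in [0,4]:
  i=0: ✓ (rhs at j=0)
  i=1: ✓ (rhs at j=1)
  i=2: ✓ (rhs at j=2)
  i=3: ✓ (rhs at j=3)
  i=4: ✓ (rhs at j=4)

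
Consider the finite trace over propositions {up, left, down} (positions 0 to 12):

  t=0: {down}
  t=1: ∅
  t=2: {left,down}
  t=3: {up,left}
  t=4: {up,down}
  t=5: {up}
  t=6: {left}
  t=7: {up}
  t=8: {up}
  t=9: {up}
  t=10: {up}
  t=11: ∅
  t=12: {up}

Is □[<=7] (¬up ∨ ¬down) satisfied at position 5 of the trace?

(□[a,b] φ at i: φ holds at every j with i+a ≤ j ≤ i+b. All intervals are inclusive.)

True

Check (¬up ∨ ¬down) at every j in [5,12]:
  j=5: true
  j=6: true
  j=7: true
  j=8: true
  j=9: true
  j=10: true
  j=11: true
  j=12: true
All positions satisfy it → formula holds.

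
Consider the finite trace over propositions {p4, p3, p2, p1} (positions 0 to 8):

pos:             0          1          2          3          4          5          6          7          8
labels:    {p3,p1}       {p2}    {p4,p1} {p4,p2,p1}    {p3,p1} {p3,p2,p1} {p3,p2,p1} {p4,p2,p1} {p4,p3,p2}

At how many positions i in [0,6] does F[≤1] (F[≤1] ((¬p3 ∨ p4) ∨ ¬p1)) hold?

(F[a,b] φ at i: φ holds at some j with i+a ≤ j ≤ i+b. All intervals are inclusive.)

6

Evaluate at each i in [0,6]:
  i=0: ✓ (witness j=0)
  i=1: ✓ (witness j=1)
  i=2: ✓ (witness j=2)
  i=3: ✓ (witness j=3)
  i=4: ✗ (none in [4,5])
  i=5: ✓ (witness j=6)
  i=6: ✓ (witness j=6)
Positions where it holds: {0, 1, 2, 3, 5, 6} → 6.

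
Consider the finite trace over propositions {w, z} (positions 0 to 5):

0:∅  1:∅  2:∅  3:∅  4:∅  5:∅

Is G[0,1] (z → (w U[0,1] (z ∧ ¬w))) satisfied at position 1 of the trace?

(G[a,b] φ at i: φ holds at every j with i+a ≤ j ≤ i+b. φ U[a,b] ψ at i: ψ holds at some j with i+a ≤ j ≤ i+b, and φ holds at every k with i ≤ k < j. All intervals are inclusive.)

True

Check (z → (w U[0,1] (z ∧ ¬w))) at every j in [1,2]:
  j=1: antecedent false → ✓
  j=2: antecedent false → ✓
All positions satisfy it → formula holds.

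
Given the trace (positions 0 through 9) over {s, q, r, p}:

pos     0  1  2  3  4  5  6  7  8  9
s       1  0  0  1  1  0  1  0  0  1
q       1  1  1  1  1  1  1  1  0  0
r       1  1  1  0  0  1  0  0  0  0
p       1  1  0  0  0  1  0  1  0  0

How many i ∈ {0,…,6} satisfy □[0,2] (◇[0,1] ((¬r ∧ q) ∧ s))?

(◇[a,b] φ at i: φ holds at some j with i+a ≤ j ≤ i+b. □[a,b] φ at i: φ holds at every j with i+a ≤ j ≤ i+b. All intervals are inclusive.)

Evaluate at each i in [0,6]:
  i=0: ✗ (fails at j=0)
  i=1: ✗ (fails at j=1)
  i=2: ✓ (all of [2,4])
  i=3: ✓ (all of [3,5])
  i=4: ✓ (all of [4,6])
  i=5: ✗ (fails at j=7)
  i=6: ✗ (fails at j=7)
Positions where it holds: {2, 3, 4} → 3.

3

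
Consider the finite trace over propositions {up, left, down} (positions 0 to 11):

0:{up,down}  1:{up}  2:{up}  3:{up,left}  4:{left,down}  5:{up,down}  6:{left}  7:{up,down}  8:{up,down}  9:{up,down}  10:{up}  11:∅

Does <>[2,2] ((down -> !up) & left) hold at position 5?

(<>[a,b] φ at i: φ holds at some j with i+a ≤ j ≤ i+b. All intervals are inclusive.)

Check ((down -> !up) & left) at each j in [7,7]:
  j=7: false
No position in the window satisfies it → formula fails.

False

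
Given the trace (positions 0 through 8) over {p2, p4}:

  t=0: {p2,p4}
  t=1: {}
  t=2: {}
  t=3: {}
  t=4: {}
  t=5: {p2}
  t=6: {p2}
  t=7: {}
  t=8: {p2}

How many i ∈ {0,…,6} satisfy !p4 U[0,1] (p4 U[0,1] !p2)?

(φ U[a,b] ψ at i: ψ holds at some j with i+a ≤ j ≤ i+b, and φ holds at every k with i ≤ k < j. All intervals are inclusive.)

Evaluate at each i in [0,6]:
  i=0: ✓ (rhs at j=0)
  i=1: ✓ (rhs at j=1)
  i=2: ✓ (rhs at j=2)
  i=3: ✓ (rhs at j=3)
  i=4: ✓ (rhs at j=4)
  i=5: ✗ (no rhs in [5,6])
  i=6: ✓ (rhs at j=7; lhs holds on [6,6])
Positions where it holds: {0, 1, 2, 3, 4, 6} → 6.

6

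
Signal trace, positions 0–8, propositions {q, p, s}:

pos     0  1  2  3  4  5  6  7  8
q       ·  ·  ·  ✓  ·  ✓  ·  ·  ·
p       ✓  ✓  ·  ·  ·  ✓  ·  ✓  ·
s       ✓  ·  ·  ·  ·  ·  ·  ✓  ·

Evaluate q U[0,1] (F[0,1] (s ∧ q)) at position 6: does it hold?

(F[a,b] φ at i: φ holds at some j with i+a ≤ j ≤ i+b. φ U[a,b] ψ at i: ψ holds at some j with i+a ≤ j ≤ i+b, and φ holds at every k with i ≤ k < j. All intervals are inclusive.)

Need some j in [6,7] with F[0,1] (s ∧ q), and q at every k in [6,j-1].
  j=6: F[0,1] (s ∧ q) — fails (none in [6,7]).
  j=7: F[0,1] (s ∧ q) — fails (none in [7,8]).
No j in the window works → until fails.

Does not hold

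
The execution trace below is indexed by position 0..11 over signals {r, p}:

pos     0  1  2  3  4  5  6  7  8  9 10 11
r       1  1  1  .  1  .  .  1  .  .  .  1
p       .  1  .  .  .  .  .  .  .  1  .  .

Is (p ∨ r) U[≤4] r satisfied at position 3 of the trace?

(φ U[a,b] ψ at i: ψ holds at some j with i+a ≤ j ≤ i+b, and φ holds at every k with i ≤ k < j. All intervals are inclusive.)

No

Need some j in [3,7] with r, and (p ∨ r) at every k in [3,j-1].
  j=3: r false.
  j=4: r holds, but (p ∨ r) fails at k=3 → not this j.
  j=5: r false.
  j=6: r false.
  j=7: r holds, but (p ∨ r) fails at k=3 → not this j.
No j in the window works → until fails.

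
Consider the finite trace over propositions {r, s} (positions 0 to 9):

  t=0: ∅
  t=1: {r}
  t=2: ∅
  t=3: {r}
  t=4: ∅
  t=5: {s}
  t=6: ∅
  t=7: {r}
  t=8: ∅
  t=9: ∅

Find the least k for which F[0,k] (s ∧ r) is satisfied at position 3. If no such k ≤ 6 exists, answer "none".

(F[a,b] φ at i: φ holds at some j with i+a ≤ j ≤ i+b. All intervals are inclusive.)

none

Scan j = 3,4,… for (s ∧ r):
  j=3: fails
  j=4: fails
  j=5: fails
  j=6: fails
  j=7: fails
  j=8: fails
  j=9: fails
No j in [3,9] satisfies it → none.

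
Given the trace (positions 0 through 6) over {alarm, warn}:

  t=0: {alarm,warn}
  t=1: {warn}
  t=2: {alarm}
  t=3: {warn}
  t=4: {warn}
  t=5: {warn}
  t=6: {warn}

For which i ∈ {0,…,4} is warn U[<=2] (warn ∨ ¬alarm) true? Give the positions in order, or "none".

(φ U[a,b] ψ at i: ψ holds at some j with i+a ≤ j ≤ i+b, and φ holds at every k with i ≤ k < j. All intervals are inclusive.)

Evaluate at each i in [0,4]:
  i=0: ✓ (rhs at j=0)
  i=1: ✓ (rhs at j=1)
  i=2: ✗ (lhs fails at k=2 before rhs at j=3)
  i=3: ✓ (rhs at j=3)
  i=4: ✓ (rhs at j=4)

0, 1, 3, 4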